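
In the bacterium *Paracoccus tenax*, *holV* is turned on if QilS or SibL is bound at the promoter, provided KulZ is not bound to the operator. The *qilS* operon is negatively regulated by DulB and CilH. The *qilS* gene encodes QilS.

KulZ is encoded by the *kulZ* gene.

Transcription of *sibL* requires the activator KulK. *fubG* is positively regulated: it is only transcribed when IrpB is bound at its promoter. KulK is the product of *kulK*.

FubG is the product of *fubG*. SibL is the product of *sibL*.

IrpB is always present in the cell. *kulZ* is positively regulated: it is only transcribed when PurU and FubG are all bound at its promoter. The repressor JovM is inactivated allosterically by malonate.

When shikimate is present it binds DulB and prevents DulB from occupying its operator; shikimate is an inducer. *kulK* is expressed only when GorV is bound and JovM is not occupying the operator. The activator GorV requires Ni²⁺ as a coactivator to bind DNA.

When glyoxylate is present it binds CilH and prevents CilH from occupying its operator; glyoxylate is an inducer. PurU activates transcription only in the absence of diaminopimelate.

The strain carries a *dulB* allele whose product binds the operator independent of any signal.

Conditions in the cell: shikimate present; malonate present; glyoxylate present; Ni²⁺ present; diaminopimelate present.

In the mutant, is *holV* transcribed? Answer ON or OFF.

ON

DulB is constitutively active in this strain.
Glyoxylate is present, so CilH is inactive.
With repressor DulB bound, *qilS* is not transcribed.
So QilS is not produced.
Malonate is present, so JovM is inactive.
Ni²⁺ is present, so GorV is active.
No repressor is bound and GorV is active, so *kulK* is transcribed.
So KulK is produced and active.
No repressor is bound and KulK is active, so *sibL* is transcribed.
So SibL is produced and active.
Diaminopimelate is present, so PurU is inactive.
IrpB is produced constitutively and is active.
No repressor is bound and IrpB is active, so *fubG* is transcribed.
So FubG is produced and active.
Required activator PurU is absent, so *kulZ* is not transcribed.
So KulZ is not produced.
Activator SibL is present, so *holV* is transcribed.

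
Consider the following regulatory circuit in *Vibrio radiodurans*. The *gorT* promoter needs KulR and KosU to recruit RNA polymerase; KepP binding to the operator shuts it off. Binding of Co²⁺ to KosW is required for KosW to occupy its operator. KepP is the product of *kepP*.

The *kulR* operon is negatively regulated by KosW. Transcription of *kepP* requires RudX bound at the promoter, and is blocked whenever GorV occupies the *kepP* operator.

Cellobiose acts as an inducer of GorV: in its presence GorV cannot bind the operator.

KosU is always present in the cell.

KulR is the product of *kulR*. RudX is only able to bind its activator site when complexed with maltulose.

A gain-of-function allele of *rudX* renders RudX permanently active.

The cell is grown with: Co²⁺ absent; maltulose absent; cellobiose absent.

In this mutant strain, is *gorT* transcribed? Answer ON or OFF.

RudX is constitutively active in this strain.
Cellobiose is absent, so GorV is active.
With repressor GorV bound, *kepP* is not transcribed.
So KepP is not produced.
Co²⁺ is absent, so KosW is inactive.
With no repressor bound, *kulR* is transcribed.
So KulR is produced and active.
KosU is produced constitutively and is active.
No repressor is bound and KulR and KosU are active, so *gorT* is transcribed.

ON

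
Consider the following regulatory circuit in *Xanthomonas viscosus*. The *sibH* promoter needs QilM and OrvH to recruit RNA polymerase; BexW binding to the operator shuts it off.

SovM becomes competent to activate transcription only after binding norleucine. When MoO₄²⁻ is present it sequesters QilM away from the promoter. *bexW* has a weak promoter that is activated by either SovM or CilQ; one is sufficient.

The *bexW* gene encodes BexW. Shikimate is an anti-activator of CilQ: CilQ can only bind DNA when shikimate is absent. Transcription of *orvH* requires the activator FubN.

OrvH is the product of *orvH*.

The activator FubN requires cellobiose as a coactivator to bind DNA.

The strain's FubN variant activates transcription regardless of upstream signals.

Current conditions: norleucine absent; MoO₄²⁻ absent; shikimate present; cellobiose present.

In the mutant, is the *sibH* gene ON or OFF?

MoO₄²⁻ is absent, so QilM is active.
FubN is constitutively active in this strain.
No repressor is bound and FubN is active, so *orvH* is transcribed.
So OrvH is produced and active.
Norleucine is absent, so SovM is inactive.
Shikimate is present, so CilQ is inactive.
No activator is available at the *bexW* promoter, so *bexW* is not transcribed.
So BexW is not produced.
No repressor is bound and QilM and OrvH are active, so *sibH* is transcribed.

ON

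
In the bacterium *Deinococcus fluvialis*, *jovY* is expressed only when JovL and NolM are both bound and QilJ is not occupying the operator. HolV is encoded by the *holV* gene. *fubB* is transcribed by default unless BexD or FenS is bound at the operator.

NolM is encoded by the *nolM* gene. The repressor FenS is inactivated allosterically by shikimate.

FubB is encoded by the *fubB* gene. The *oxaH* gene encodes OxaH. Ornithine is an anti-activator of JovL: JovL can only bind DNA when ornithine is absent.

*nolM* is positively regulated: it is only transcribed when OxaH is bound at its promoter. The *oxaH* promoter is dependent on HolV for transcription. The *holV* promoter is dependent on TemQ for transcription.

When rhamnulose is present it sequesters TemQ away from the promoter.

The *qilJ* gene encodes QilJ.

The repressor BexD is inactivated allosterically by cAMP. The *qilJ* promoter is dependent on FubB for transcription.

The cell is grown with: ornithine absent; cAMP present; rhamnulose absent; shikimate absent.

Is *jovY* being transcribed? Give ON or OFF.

ON

cAMP is present, so BexD is inactive.
Shikimate is absent, so FenS is active.
With repressor FenS bound, *fubB* is not transcribed.
So FubB is not produced.
Required activator FubB is absent, so *qilJ* is not transcribed.
So QilJ is not produced.
Ornithine is absent, so JovL is active.
Rhamnulose is absent, so TemQ is active.
No repressor is bound and TemQ is active, so *holV* is transcribed.
So HolV is produced and active.
No repressor is bound and HolV is active, so *oxaH* is transcribed.
So OxaH is produced and active.
No repressor is bound and OxaH is active, so *nolM* is transcribed.
So NolM is produced and active.
No repressor is bound and JovL and NolM are active, so *jovY* is transcribed.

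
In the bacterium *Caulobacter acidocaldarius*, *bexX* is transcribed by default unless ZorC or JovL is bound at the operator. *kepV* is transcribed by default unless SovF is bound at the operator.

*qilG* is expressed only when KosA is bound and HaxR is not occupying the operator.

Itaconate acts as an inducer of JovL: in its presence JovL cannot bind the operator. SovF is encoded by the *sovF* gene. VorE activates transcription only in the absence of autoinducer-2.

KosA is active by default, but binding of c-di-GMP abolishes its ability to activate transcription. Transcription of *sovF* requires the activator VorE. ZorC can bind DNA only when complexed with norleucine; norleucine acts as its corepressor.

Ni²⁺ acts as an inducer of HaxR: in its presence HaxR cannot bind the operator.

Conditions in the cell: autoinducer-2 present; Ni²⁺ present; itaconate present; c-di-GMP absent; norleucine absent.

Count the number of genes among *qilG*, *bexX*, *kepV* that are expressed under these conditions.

Ni²⁺ is present, so HaxR is inactive.
c-di-GMP is absent, so KosA is active.
No repressor is bound and KosA is active, so *qilG* is transcribed.
→ *qilG* is ON.
Norleucine is absent, so ZorC is inactive.
Itaconate is present, so JovL is inactive.
With no repressor bound, *bexX* is transcribed.
→ *bexX* is ON.
Autoinducer-2 is present, so VorE is inactive.
Required activator VorE is absent, so *sovF* is not transcribed.
So SovF is not produced.
With no repressor bound, *kepV* is transcribed.
→ *kepV* is ON.
3 of the 3 genes are transcribed.

3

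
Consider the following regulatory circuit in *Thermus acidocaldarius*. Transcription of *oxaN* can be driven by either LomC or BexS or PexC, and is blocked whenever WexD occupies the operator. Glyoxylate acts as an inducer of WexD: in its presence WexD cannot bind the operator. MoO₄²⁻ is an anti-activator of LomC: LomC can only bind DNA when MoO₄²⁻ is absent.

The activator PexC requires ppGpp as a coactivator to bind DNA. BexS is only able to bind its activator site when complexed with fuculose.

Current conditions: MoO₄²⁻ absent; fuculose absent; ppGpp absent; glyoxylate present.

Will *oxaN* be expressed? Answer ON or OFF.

Glyoxylate is present, so WexD is inactive.
MoO₄²⁻ is absent, so LomC is active.
Fuculose is absent, so BexS is inactive.
ppGpp is absent, so PexC is inactive.
Activator LomC is present, so *oxaN* is transcribed.

ON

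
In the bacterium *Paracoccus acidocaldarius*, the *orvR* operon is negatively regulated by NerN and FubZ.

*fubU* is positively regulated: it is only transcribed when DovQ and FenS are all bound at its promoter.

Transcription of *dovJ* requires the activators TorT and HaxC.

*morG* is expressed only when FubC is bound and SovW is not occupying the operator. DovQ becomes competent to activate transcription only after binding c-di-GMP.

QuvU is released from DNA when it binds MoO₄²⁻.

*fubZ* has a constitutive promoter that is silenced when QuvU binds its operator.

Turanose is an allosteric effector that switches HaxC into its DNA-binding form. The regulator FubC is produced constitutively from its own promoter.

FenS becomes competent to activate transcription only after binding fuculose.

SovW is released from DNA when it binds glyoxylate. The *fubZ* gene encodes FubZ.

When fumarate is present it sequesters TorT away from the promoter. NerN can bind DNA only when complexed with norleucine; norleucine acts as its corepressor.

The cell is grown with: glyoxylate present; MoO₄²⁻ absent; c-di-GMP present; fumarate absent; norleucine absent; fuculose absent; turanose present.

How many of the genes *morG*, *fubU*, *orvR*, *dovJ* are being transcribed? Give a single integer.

3

FubC is produced constitutively and is active.
Glyoxylate is present, so SovW is inactive.
No repressor is bound and FubC is active, so *morG* is transcribed.
→ *morG* is ON.
c-di-GMP is present, so DovQ is active.
Fuculose is absent, so FenS is inactive.
Required activator FenS is absent, so *fubU* is not transcribed.
→ *fubU* is OFF.
Norleucine is absent, so NerN is inactive.
MoO₄²⁻ is absent, so QuvU is active.
With repressor QuvU bound, *fubZ* is not transcribed.
So FubZ is not produced.
With no repressor bound, *orvR* is transcribed.
→ *orvR* is ON.
Fumarate is absent, so TorT is active.
Turanose is present, so HaxC is active.
No repressor is bound and TorT and HaxC are active, so *dovJ* is transcribed.
→ *dovJ* is ON.
3 of the 4 genes are transcribed.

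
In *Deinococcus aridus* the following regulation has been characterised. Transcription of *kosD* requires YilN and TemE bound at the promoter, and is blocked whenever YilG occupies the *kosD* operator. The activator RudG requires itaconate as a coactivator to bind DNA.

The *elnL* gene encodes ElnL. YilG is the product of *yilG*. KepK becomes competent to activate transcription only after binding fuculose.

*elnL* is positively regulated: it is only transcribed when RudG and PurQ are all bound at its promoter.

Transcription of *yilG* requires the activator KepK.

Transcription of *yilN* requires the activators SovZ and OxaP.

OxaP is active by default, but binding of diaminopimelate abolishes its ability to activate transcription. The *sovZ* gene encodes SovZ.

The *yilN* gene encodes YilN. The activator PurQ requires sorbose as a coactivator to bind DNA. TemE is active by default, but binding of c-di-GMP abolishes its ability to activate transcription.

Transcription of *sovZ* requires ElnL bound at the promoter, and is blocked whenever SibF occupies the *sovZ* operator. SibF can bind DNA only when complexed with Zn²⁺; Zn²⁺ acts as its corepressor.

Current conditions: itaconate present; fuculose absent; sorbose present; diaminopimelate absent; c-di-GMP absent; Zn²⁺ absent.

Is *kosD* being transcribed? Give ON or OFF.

ON

Fuculose is absent, so KepK is inactive.
Required activator KepK is absent, so *yilG* is not transcribed.
So YilG is not produced.
Zn²⁺ is absent, so SibF is inactive.
Itaconate is present, so RudG is active.
Sorbose is present, so PurQ is active.
No repressor is bound and RudG and PurQ are active, so *elnL* is transcribed.
So ElnL is produced and active.
No repressor is bound and ElnL is active, so *sovZ* is transcribed.
So SovZ is produced and active.
Diaminopimelate is absent, so OxaP is active.
No repressor is bound and SovZ and OxaP are active, so *yilN* is transcribed.
So YilN is produced and active.
c-di-GMP is absent, so TemE is active.
No repressor is bound and YilN and TemE are active, so *kosD* is transcribed.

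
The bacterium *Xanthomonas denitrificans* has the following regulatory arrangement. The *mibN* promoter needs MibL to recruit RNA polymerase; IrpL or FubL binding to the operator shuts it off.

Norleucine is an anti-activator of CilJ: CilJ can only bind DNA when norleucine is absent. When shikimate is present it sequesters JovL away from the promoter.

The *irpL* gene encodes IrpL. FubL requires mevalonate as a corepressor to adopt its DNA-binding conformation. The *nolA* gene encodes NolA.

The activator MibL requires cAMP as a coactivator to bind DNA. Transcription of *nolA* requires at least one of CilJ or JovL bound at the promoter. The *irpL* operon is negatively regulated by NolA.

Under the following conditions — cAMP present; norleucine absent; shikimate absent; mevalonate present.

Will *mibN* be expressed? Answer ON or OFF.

Norleucine is absent, so CilJ is active.
Shikimate is absent, so JovL is active.
Activator CilJ is present, so *nolA* is transcribed.
So NolA is produced and active.
With repressor NolA bound, *irpL* is not transcribed.
So IrpL is not produced.
Mevalonate is present, so FubL is active.
cAMP is present, so MibL is active.
With repressor FubL bound, *mibN* is not transcribed.

OFF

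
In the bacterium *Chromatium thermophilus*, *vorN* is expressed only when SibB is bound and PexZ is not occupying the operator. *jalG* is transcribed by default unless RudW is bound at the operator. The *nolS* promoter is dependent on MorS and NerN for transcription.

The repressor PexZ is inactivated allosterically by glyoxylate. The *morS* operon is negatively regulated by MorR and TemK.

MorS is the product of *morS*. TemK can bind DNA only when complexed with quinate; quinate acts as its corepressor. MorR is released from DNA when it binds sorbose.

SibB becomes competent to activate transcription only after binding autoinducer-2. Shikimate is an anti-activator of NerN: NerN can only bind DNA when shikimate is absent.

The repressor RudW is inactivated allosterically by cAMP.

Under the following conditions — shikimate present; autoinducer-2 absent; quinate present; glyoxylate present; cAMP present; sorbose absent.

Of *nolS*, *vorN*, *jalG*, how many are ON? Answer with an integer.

1

Sorbose is absent, so MorR is active.
Quinate is present, so TemK is active.
With repressor MorR bound, *morS* is not transcribed.
So MorS is not produced.
Shikimate is present, so NerN is inactive.
Required activator MorS is absent, so *nolS* is not transcribed.
→ *nolS* is OFF.
Glyoxylate is present, so PexZ is inactive.
Autoinducer-2 is absent, so SibB is inactive.
Required activator SibB is absent, so *vorN* is not transcribed.
→ *vorN* is OFF.
cAMP is present, so RudW is inactive.
With no repressor bound, *jalG* is transcribed.
→ *jalG* is ON.
1 of the 3 genes is transcribed.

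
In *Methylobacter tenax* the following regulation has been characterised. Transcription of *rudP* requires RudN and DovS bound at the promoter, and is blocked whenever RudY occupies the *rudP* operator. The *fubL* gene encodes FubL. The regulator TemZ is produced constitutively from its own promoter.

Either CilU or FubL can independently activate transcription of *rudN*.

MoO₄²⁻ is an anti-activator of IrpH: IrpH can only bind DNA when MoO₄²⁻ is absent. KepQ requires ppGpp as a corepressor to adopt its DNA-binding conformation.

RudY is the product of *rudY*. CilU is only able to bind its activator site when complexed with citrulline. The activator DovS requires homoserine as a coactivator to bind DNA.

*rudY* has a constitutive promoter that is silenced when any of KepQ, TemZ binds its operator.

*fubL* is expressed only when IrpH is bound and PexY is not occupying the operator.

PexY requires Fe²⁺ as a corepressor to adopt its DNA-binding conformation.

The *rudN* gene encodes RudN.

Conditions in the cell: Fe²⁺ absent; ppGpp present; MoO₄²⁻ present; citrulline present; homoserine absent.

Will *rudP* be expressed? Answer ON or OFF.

OFF

Citrulline is present, so CilU is active.
Fe²⁺ is absent, so PexY is inactive.
MoO₄²⁻ is present, so IrpH is inactive.
Required activator IrpH is absent, so *fubL* is not transcribed.
So FubL is not produced.
Activator CilU is present, so *rudN* is transcribed.
So RudN is produced and active.
ppGpp is present, so KepQ is active.
TemZ is produced constitutively and is active.
With repressor KepQ bound, *rudY* is not transcribed.
So RudY is not produced.
Homoserine is absent, so DovS is inactive.
Required activator DovS is absent, so *rudP* is not transcribed.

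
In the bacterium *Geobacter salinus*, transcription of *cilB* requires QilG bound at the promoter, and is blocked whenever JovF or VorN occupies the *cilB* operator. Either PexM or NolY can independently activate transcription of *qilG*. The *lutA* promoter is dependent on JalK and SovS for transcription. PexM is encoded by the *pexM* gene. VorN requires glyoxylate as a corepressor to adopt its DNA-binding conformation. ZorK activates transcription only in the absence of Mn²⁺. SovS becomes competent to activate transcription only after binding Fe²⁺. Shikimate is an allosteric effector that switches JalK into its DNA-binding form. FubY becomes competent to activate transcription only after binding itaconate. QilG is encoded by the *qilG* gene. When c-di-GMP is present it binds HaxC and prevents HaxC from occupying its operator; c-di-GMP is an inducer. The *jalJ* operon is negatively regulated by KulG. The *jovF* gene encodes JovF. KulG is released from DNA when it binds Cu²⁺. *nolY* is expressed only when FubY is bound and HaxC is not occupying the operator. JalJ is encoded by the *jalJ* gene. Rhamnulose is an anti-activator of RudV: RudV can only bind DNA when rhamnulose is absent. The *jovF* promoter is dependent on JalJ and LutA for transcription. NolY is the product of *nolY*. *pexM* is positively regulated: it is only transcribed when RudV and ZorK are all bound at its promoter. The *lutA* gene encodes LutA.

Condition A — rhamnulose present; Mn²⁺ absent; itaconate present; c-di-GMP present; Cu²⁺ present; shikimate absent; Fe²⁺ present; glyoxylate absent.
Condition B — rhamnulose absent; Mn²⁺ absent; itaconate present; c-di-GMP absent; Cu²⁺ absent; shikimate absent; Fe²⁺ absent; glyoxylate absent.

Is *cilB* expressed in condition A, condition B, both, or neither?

both

Condition A:
Rhamnulose is present, so RudV is inactive.
Mn²⁺ is absent, so ZorK is active.
Required activator RudV is absent, so *pexM* is not transcribed.
So PexM is not produced.
Itaconate is present, so FubY is active.
c-di-GMP is present, so HaxC is inactive.
No repressor is bound and FubY is active, so *nolY* is transcribed.
So NolY is produced and active.
Activator NolY is present, so *qilG* is transcribed.
So QilG is produced and active.
Cu²⁺ is present, so KulG is inactive.
With no repressor bound, *jalJ* is transcribed.
So JalJ is produced and active.
Shikimate is absent, so JalK is inactive.
Fe²⁺ is present, so SovS is active.
Required activator JalK is absent, so *lutA* is not transcribed.
So LutA is not produced.
Required activator LutA is absent, so *jovF* is not transcribed.
So JovF is not produced.
Glyoxylate is absent, so VorN is inactive.
No repressor is bound and QilG is active, so *cilB* is transcribed.
→ *cilB* is ON in A.
Condition B:
Rhamnulose is absent, so RudV is active.
Mn²⁺ is absent, so ZorK is active.
No repressor is bound and RudV and ZorK are active, so *pexM* is transcribed.
So PexM is produced and active.
Itaconate is present, so FubY is active.
c-di-GMP is absent, so HaxC is active.
With repressor HaxC bound, *nolY* is not transcribed.
So NolY is not produced.
Activator PexM is present, so *qilG* is transcribed.
So QilG is produced and active.
Cu²⁺ is absent, so KulG is active.
With repressor KulG bound, *jalJ* is not transcribed.
So JalJ is not produced.
Shikimate is absent, so JalK is inactive.
Fe²⁺ is absent, so SovS is inactive.
Required activator JalK is absent, so *lutA* is not transcribed.
So LutA is not produced.
Required activator JalJ is absent, so *jovF* is not transcribed.
So JovF is not produced.
Glyoxylate is absent, so VorN is inactive.
No repressor is bound and QilG is active, so *cilB* is transcribed.
→ *cilB* is ON in B.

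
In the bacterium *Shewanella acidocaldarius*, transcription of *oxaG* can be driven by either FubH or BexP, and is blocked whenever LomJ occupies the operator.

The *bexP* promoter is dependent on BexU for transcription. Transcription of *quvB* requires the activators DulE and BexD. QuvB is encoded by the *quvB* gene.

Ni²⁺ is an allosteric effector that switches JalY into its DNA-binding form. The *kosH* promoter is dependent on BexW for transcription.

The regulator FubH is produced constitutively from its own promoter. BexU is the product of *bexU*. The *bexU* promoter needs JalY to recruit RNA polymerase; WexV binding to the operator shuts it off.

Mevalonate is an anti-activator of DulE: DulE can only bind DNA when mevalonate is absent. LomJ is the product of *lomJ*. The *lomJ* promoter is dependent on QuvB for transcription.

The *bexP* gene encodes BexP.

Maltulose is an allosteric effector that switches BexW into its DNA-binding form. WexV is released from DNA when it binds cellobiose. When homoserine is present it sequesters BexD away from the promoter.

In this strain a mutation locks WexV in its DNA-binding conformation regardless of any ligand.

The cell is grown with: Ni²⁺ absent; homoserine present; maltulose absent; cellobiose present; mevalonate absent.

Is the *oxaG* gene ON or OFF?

FubH is produced constitutively and is active.
WexV is constitutively active in this strain.
Ni²⁺ is absent, so JalY is inactive.
With repressor WexV bound, *bexU* is not transcribed.
So BexU is not produced.
Required activator BexU is absent, so *bexP* is not transcribed.
So BexP is not produced.
Mevalonate is absent, so DulE is active.
Homoserine is present, so BexD is inactive.
Required activator BexD is absent, so *quvB* is not transcribed.
So QuvB is not produced.
Required activator QuvB is absent, so *lomJ* is not transcribed.
So LomJ is not produced.
Activator FubH is present, so *oxaG* is transcribed.

ON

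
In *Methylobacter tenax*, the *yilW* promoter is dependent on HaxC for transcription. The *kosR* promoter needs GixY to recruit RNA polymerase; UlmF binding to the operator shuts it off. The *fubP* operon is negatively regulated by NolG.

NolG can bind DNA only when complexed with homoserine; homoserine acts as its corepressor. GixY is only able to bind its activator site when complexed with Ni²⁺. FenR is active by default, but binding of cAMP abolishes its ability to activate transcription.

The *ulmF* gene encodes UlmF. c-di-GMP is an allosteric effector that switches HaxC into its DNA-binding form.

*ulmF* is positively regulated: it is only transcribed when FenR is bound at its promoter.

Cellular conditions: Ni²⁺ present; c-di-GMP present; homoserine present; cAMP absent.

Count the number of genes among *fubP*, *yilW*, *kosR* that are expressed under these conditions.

Homoserine is present, so NolG is active.
With repressor NolG bound, *fubP* is not transcribed.
→ *fubP* is OFF.
c-di-GMP is present, so HaxC is active.
No repressor is bound and HaxC is active, so *yilW* is transcribed.
→ *yilW* is ON.
Ni²⁺ is present, so GixY is active.
cAMP is absent, so FenR is active.
No repressor is bound and FenR is active, so *ulmF* is transcribed.
So UlmF is produced and active.
With repressor UlmF bound, *kosR* is not transcribed.
→ *kosR* is OFF.
1 of the 3 genes is transcribed.

1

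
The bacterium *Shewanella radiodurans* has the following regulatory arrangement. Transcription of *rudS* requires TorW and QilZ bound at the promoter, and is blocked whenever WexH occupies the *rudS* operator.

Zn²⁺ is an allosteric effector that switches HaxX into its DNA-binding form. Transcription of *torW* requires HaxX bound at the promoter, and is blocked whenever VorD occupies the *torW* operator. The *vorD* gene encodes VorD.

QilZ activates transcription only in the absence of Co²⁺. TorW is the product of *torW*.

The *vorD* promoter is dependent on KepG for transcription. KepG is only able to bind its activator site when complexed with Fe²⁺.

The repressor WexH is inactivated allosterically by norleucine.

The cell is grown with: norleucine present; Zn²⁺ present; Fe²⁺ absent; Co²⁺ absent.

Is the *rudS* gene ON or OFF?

Zn²⁺ is present, so HaxX is active.
Fe²⁺ is absent, so KepG is inactive.
Required activator KepG is absent, so *vorD* is not transcribed.
So VorD is not produced.
No repressor is bound and HaxX is active, so *torW* is transcribed.
So TorW is produced and active.
Norleucine is present, so WexH is inactive.
Co²⁺ is absent, so QilZ is active.
No repressor is bound and TorW and QilZ are active, so *rudS* is transcribed.

ON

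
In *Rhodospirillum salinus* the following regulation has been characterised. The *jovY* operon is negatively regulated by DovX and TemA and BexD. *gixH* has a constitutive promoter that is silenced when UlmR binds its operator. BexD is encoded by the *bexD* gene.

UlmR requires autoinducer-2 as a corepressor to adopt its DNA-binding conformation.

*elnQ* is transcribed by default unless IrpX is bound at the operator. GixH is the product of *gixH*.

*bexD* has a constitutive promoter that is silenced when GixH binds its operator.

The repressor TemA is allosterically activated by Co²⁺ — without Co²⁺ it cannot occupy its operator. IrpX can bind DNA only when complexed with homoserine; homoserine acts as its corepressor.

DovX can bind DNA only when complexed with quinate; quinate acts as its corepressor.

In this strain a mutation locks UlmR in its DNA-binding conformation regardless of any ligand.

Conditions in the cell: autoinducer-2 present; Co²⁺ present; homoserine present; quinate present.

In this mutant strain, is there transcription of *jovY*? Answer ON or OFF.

Quinate is present, so DovX is active.
Co²⁺ is present, so TemA is active.
UlmR is constitutively active in this strain.
With repressor UlmR bound, *gixH* is not transcribed.
So GixH is not produced.
With no repressor bound, *bexD* is transcribed.
So BexD is produced and active.
With repressor DovX bound, *jovY* is not transcribed.

OFF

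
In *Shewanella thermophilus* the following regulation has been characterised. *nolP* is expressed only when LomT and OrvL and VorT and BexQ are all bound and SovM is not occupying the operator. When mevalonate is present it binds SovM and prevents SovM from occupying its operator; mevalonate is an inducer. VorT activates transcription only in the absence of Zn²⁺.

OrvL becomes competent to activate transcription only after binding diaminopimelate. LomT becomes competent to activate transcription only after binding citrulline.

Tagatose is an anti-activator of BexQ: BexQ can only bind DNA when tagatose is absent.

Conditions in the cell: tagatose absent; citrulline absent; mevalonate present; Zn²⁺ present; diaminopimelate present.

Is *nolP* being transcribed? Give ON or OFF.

OFF

Mevalonate is present, so SovM is inactive.
Citrulline is absent, so LomT is inactive.
Diaminopimelate is present, so OrvL is active.
Zn²⁺ is present, so VorT is inactive.
Tagatose is absent, so BexQ is active.
Required activator LomT is absent, so *nolP* is not transcribed.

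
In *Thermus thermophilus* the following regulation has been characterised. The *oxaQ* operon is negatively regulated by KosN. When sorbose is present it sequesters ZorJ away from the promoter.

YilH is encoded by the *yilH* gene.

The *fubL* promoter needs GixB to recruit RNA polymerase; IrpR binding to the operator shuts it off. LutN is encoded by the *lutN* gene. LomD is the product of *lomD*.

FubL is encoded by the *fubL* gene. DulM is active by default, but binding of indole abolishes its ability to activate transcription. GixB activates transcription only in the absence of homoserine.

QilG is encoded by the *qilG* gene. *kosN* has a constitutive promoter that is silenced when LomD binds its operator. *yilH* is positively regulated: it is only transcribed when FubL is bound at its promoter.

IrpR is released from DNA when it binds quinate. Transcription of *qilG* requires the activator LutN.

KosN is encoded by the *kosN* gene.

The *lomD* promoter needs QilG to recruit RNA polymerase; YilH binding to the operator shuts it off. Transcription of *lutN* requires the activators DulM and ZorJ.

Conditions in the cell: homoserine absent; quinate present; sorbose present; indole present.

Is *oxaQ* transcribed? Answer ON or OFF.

Indole is present, so DulM is inactive.
Sorbose is present, so ZorJ is inactive.
Required activator DulM is absent, so *lutN* is not transcribed.
So LutN is not produced.
Required activator LutN is absent, so *qilG* is not transcribed.
So QilG is not produced.
Quinate is present, so IrpR is inactive.
Homoserine is absent, so GixB is active.
No repressor is bound and GixB is active, so *fubL* is transcribed.
So FubL is produced and active.
No repressor is bound and FubL is active, so *yilH* is transcribed.
So YilH is produced and active.
With repressor YilH bound, *lomD* is not transcribed.
So LomD is not produced.
With no repressor bound, *kosN* is transcribed.
So KosN is produced and active.
With repressor KosN bound, *oxaQ* is not transcribed.

OFF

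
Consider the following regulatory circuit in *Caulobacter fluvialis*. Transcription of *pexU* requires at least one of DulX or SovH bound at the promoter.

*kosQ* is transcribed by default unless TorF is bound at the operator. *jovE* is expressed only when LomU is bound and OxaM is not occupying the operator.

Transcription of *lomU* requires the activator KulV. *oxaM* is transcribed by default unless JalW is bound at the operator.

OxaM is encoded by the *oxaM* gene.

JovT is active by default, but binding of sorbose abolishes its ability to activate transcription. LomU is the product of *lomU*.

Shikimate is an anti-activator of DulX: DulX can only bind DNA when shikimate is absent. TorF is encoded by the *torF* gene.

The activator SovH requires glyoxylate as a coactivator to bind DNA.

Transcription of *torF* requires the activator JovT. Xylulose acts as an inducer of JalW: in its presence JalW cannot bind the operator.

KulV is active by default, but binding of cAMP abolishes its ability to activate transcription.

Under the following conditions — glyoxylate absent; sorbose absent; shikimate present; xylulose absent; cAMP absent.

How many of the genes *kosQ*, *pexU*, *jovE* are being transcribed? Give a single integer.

Sorbose is absent, so JovT is active.
No repressor is bound and JovT is active, so *torF* is transcribed.
So TorF is produced and active.
With repressor TorF bound, *kosQ* is not transcribed.
→ *kosQ* is OFF.
Shikimate is present, so DulX is inactive.
Glyoxylate is absent, so SovH is inactive.
No activator is available at the *pexU* promoter, so *pexU* is not transcribed.
→ *pexU* is OFF.
Xylulose is absent, so JalW is active.
With repressor JalW bound, *oxaM* is not transcribed.
So OxaM is not produced.
cAMP is absent, so KulV is active.
No repressor is bound and KulV is active, so *lomU* is transcribed.
So LomU is produced and active.
No repressor is bound and LomU is active, so *jovE* is transcribed.
→ *jovE* is ON.
1 of the 3 genes is transcribed.

1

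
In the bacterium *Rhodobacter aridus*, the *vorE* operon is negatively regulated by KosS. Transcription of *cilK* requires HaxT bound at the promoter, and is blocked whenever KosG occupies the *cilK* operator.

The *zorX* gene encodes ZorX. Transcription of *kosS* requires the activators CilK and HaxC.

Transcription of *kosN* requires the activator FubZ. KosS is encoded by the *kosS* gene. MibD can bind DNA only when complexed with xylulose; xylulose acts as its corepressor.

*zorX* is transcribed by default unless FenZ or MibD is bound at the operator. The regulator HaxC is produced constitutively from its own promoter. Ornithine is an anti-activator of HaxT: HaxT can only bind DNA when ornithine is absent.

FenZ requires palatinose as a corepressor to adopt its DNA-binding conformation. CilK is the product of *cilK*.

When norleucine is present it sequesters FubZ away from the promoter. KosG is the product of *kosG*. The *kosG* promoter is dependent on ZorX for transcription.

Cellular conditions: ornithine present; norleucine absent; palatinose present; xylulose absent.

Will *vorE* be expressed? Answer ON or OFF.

ON

Palatinose is present, so FenZ is active.
Xylulose is absent, so MibD is inactive.
With repressor FenZ bound, *zorX* is not transcribed.
So ZorX is not produced.
Required activator ZorX is absent, so *kosG* is not transcribed.
So KosG is not produced.
Ornithine is present, so HaxT is inactive.
Required activator HaxT is absent, so *cilK* is not transcribed.
So CilK is not produced.
HaxC is produced constitutively and is active.
Required activator CilK is absent, so *kosS* is not transcribed.
So KosS is not produced.
With no repressor bound, *vorE* is transcribed.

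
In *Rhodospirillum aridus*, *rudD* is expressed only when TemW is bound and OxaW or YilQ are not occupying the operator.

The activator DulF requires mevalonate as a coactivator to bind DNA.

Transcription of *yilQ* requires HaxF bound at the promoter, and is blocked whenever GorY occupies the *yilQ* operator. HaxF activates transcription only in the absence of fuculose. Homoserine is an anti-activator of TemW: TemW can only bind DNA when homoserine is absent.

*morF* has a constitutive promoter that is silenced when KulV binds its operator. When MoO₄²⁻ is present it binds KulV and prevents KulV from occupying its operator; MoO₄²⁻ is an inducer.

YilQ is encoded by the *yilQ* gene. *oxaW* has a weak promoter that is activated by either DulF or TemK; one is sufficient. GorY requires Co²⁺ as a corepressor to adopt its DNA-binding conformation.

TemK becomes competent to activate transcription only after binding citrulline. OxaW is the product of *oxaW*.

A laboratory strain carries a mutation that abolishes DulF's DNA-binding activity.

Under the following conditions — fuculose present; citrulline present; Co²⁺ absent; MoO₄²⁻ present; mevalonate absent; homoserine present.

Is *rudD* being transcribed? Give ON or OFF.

DulF is non-functional in this strain, so it has no effect.
Citrulline is present, so TemK is active.
Activator TemK is present, so *oxaW* is transcribed.
So OxaW is produced and active.
Co²⁺ is absent, so GorY is inactive.
Fuculose is present, so HaxF is inactive.
Required activator HaxF is absent, so *yilQ* is not transcribed.
So YilQ is not produced.
Homoserine is present, so TemW is inactive.
With repressor OxaW bound, *rudD* is not transcribed.

OFF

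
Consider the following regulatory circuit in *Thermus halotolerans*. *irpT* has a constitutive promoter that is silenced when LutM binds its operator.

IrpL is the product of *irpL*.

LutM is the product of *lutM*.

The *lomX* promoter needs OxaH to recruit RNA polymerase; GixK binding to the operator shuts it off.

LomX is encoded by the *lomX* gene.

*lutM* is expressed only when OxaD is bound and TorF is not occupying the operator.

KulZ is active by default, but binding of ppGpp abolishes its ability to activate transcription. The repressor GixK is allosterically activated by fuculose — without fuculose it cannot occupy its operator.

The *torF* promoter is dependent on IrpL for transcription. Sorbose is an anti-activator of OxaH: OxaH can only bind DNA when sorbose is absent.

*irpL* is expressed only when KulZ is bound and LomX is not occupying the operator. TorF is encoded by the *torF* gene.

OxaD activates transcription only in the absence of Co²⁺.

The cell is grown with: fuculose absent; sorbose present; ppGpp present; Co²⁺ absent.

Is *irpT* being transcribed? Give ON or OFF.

Sorbose is present, so OxaH is inactive.
Fuculose is absent, so GixK is inactive.
Required activator OxaH is absent, so *lomX* is not transcribed.
So LomX is not produced.
ppGpp is present, so KulZ is inactive.
Required activator KulZ is absent, so *irpL* is not transcribed.
So IrpL is not produced.
Required activator IrpL is absent, so *torF* is not transcribed.
So TorF is not produced.
Co²⁺ is absent, so OxaD is active.
No repressor is bound and OxaD is active, so *lutM* is transcribed.
So LutM is produced and active.
With repressor LutM bound, *irpT* is not transcribed.

OFF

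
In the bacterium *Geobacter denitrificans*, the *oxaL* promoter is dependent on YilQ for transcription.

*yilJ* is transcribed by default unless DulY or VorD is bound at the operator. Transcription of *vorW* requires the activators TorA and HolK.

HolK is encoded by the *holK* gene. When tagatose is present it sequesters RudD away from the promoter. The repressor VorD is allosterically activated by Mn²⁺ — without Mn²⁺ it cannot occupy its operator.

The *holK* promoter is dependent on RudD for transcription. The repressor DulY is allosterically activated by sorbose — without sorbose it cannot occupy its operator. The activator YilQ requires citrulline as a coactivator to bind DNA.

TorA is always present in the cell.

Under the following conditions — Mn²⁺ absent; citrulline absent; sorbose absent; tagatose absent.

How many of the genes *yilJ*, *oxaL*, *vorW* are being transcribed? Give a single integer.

Sorbose is absent, so DulY is inactive.
Mn²⁺ is absent, so VorD is inactive.
With no repressor bound, *yilJ* is transcribed.
→ *yilJ* is ON.
Citrulline is absent, so YilQ is inactive.
Required activator YilQ is absent, so *oxaL* is not transcribed.
→ *oxaL* is OFF.
TorA is produced constitutively and is active.
Tagatose is absent, so RudD is active.
No repressor is bound and RudD is active, so *holK* is transcribed.
So HolK is produced and active.
No repressor is bound and TorA and HolK are active, so *vorW* is transcribed.
→ *vorW* is ON.
2 of the 3 genes are transcribed.

2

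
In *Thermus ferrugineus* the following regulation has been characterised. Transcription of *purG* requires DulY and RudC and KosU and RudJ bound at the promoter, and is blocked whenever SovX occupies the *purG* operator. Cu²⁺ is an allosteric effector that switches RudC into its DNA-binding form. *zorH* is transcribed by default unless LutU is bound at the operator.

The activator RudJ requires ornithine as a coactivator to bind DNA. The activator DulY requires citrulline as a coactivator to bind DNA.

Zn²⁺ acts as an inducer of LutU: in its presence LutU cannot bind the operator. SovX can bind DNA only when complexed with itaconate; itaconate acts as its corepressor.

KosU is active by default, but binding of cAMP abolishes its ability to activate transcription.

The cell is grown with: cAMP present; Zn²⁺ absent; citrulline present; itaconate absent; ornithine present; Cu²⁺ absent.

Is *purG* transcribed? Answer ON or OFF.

Citrulline is present, so DulY is active.
Itaconate is absent, so SovX is inactive.
Cu²⁺ is absent, so RudC is inactive.
cAMP is present, so KosU is inactive.
Ornithine is present, so RudJ is active.
Required activator RudC is absent, so *purG* is not transcribed.

OFF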